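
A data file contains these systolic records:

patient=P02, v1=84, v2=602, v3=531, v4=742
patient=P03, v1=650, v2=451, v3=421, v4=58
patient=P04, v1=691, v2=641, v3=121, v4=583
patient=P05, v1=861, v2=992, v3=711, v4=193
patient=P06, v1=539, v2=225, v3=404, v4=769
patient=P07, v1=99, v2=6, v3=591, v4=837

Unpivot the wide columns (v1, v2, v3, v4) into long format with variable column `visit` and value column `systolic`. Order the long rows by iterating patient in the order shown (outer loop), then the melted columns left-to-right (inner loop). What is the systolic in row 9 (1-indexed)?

24 rows total (6 × 4). Row 9: index ⌊(9-1)/4⌋ = 2 into patient → P04; (9-1) mod 4 = 0 into the melted columns → v1.
So row 9 is (P04, v1, 691); systolic = 691.

691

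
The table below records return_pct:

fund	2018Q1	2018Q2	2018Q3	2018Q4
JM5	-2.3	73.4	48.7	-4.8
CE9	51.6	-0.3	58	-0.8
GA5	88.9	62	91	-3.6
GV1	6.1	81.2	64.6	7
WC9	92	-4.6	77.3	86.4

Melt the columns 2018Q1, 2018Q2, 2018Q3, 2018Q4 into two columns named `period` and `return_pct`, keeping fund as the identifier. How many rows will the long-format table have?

5 fund values × 4 melted columns = 20 rows.

20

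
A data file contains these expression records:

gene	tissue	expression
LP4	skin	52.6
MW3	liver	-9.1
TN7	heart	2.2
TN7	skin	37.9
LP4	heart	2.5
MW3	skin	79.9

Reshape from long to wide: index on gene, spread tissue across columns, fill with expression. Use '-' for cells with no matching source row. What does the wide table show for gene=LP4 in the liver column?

No long-format row has gene=LP4 and tissue=liver, so the cell is -.

-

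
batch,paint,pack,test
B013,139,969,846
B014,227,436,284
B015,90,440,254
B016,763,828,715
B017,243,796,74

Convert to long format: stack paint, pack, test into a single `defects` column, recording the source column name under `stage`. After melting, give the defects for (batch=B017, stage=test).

74

Unpivoting turns each (batch, wide-column) pair into one long row.
The wide cell at row B017, column test holds 74, so the long row (B017, test) has defects=74.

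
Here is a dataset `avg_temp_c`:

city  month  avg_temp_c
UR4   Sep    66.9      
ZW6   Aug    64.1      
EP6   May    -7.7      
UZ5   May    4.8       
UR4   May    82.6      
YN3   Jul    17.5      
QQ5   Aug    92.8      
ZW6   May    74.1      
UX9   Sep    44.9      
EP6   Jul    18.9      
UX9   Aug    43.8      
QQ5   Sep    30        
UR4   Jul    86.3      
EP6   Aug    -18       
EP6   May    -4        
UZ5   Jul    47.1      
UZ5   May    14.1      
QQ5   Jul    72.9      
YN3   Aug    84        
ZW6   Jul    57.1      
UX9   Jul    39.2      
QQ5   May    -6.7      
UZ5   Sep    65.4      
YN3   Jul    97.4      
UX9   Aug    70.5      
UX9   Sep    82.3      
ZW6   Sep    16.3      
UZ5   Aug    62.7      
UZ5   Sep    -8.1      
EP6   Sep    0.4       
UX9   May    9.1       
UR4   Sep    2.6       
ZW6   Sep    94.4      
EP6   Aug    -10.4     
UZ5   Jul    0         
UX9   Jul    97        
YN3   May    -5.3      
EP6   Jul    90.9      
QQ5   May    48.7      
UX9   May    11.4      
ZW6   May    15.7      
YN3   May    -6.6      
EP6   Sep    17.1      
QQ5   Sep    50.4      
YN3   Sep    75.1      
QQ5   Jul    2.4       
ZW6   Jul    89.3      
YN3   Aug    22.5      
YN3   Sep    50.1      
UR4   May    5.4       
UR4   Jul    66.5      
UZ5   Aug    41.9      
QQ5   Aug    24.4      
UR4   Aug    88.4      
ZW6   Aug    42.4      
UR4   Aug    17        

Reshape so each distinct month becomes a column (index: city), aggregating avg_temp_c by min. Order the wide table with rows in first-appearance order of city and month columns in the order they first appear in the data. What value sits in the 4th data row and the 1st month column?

-8.1

With rows in first-appearance order of city, row 4 is city=UZ5. month columns in first-appearance order: Sep, Aug, May, Jul; column 1 is Sep.
Long rows with city=UZ5, month=Sep: min(65.4, -8.1) = -8.1.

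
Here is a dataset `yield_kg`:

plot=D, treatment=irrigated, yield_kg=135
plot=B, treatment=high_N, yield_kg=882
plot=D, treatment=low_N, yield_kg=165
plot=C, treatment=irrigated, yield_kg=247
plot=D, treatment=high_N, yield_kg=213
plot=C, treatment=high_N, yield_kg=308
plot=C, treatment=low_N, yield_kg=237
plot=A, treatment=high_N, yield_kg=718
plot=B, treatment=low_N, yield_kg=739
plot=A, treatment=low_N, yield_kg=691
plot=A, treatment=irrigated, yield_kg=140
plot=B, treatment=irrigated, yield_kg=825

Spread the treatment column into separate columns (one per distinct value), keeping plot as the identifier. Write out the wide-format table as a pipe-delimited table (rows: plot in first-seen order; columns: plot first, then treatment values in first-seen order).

| plot | irrigated | high_N | low_N |
| D | 135 | 213 | 165 |
| B | 825 | 882 | 739 |
| C | 247 | 308 | 237 |
| A | 140 | 718 | 691 |

Columns: plot plus the 3 distinct treatment values (irrigated, high_N, low_N).
For example, row D column irrigated takes yield_kg=135 from the long row (D, irrigated).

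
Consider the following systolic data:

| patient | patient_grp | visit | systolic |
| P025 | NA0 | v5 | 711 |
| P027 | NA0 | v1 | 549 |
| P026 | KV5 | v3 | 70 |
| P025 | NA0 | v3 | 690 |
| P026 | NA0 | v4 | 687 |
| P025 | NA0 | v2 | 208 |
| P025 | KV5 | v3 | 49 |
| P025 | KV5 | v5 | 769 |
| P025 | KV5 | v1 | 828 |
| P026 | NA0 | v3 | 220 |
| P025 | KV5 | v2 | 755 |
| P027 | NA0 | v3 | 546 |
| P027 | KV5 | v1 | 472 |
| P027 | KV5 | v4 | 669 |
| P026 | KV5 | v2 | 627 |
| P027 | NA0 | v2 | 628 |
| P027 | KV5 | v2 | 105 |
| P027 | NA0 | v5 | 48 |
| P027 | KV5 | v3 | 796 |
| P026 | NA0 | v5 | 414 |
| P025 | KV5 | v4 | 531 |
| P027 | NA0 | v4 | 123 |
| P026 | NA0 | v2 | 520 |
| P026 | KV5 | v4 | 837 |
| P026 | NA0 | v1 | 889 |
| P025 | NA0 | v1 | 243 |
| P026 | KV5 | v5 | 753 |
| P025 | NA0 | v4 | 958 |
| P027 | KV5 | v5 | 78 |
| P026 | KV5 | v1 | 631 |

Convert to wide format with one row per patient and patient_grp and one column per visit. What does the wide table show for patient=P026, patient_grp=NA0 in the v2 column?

520

Wide layout: rows indexed by patient and patient_grp, columns are the 5 distinct visit values (v5, v1, v3, v4, v2).
Cell (patient=P026, patient_grp=NA0, visit=v2) draws from the long row where patient=P026, patient_grp=NA0 and visit=v2, which has systolic=520.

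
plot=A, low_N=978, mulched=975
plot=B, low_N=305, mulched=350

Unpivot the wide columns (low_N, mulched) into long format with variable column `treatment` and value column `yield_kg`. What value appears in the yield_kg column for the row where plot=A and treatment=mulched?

Unpivoting turns each (plot, wide-column) pair into one long row.
The wide cell at row A, column mulched holds 975, so the long row (A, mulched) has yield_kg=975.

975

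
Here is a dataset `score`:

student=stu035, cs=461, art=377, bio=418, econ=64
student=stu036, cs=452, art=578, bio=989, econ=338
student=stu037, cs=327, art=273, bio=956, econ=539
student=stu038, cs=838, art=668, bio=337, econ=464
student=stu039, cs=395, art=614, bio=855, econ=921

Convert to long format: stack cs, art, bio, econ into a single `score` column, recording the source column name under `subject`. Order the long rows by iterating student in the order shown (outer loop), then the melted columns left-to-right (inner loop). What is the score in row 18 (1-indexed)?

20 rows total (5 × 4). Row 18: index ⌊(18-1)/4⌋ = 4 into student → stu039; (18-1) mod 4 = 1 into the melted columns → art.
So row 18 is (stu039, art, 614); score = 614.

614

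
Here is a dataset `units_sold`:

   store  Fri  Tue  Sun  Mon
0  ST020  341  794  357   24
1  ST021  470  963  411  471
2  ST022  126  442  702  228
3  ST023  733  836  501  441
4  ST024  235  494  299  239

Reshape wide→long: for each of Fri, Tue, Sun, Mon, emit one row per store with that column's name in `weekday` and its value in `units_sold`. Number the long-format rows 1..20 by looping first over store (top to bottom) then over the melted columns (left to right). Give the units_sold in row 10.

442

20 rows total (5 × 4). Row 10: index ⌊(10-1)/4⌋ = 2 into store → ST022; (10-1) mod 4 = 1 into the melted columns → Tue.
So row 10 is (ST022, Tue, 442); units_sold = 442.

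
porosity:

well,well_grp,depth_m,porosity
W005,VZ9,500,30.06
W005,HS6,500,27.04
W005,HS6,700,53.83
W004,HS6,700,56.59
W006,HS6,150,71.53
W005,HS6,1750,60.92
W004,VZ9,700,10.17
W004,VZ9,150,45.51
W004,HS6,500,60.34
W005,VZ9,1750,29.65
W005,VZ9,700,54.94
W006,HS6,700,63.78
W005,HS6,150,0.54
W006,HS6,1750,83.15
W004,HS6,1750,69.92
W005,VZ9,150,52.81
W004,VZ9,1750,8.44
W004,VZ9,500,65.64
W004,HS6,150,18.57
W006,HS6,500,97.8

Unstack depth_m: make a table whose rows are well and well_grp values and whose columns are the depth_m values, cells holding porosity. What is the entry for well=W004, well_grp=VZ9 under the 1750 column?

8.44

Wide layout: rows indexed by well and well_grp, columns are the 4 distinct depth_m values (500, 700, 150, 1750).
Cell (well=W004, well_grp=VZ9, depth_m=1750) draws from the long row where well=W004, well_grp=VZ9 and depth_m=1750, which has porosity=8.44.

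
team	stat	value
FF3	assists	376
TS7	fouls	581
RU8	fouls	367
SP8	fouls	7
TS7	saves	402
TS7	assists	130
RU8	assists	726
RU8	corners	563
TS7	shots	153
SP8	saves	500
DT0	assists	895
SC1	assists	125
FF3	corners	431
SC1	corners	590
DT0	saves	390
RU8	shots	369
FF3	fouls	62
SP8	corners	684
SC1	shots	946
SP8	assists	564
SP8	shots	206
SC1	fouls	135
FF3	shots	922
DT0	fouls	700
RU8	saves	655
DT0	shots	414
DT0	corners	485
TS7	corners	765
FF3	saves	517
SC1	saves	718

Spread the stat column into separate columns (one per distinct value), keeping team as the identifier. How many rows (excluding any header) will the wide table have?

6 distinct team values → 6 rows.

6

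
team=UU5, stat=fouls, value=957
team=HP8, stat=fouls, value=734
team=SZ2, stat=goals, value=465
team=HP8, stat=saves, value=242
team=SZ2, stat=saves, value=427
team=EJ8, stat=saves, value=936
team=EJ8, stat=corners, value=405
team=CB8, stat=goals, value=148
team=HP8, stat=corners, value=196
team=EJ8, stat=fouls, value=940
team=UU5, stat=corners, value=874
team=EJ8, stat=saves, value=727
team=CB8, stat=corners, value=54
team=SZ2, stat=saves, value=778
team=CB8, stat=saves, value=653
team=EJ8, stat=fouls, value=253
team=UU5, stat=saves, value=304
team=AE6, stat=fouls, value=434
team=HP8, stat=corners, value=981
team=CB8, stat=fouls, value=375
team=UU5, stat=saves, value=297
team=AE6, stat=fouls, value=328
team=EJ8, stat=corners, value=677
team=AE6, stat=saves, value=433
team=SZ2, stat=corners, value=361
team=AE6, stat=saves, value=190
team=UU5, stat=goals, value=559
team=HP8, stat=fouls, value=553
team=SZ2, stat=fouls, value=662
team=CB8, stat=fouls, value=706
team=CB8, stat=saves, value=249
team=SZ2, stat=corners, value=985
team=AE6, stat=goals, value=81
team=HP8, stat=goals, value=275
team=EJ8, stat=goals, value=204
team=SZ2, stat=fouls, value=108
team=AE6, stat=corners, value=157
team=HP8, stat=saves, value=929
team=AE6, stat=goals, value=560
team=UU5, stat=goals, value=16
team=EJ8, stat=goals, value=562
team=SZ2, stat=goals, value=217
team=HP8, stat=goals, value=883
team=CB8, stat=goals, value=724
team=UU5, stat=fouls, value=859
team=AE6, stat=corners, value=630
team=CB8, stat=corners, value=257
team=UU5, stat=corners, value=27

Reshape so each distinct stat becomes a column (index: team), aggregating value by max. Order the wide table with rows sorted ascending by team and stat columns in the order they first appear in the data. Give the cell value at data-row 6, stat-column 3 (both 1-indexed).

With rows sorted ascending by team, row 6 is team=UU5. stat columns in first-appearance order: fouls, goals, saves, corners; column 3 is saves.
Long rows with team=UU5, stat=saves: max(304, 297) = 304.

304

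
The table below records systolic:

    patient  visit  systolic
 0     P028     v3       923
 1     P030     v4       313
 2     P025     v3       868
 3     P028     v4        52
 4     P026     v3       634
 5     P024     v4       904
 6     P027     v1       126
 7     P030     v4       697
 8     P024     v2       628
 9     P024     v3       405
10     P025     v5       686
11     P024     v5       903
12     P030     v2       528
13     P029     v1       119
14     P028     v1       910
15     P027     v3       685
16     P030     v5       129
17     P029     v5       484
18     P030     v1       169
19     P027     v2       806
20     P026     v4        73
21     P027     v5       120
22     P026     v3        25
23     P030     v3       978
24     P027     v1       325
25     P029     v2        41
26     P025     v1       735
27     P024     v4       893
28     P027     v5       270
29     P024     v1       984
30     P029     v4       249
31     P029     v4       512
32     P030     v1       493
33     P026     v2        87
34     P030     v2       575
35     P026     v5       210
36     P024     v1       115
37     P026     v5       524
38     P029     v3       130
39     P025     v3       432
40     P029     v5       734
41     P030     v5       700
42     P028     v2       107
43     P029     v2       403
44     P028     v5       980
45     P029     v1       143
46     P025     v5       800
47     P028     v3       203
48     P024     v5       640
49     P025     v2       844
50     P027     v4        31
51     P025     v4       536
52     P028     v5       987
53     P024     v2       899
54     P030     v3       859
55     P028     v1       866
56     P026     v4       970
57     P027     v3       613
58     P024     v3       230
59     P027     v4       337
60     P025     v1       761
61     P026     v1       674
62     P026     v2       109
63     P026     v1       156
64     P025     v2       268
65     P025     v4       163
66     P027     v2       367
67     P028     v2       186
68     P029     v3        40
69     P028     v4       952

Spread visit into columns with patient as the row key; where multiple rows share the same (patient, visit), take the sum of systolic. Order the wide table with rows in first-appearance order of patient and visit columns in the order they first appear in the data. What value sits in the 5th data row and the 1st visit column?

635

With rows in first-appearance order of patient, row 5 is patient=P024. visit columns in first-appearance order: v3, v4, v1, v2, v5; column 1 is v3.
Long rows with patient=P024, visit=v3: 405 + 230 = 635.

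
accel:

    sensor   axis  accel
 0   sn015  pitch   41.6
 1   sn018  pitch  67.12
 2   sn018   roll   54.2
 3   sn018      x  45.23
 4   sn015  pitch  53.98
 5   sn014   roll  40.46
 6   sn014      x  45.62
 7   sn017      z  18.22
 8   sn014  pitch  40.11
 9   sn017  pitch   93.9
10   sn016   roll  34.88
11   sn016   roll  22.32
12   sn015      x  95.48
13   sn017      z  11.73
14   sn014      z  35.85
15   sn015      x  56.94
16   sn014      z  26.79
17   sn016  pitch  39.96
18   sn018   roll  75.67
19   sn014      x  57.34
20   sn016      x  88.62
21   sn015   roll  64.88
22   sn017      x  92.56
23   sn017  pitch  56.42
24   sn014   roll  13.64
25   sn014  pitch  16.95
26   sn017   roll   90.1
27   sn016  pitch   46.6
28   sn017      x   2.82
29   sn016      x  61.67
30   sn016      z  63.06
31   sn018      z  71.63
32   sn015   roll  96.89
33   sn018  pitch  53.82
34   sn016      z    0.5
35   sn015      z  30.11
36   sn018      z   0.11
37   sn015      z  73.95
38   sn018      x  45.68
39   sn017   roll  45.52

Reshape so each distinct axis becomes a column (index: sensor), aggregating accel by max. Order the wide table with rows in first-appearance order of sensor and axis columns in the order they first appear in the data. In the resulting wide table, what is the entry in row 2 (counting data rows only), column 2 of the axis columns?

With rows in first-appearance order of sensor, row 2 is sensor=sn018. axis columns in first-appearance order: pitch, roll, x, z; column 2 is roll.
Long rows with sensor=sn018, axis=roll: max(54.2, 75.67) = 75.67.

75.67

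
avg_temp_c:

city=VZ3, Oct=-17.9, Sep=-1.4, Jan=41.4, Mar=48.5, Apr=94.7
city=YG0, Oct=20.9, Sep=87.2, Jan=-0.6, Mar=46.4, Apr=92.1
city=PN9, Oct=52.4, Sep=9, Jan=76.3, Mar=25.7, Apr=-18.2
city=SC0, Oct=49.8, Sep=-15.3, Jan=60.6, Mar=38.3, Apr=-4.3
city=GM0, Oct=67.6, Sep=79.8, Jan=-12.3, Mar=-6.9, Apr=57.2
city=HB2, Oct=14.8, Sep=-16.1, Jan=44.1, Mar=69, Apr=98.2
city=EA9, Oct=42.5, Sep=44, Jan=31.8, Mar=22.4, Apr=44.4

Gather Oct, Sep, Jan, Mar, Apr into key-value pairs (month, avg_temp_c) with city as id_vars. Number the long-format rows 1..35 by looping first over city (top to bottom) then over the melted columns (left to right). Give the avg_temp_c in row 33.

31.8

35 rows total (7 × 5). Row 33: index ⌊(33-1)/5⌋ = 6 into city → EA9; (33-1) mod 5 = 2 into the melted columns → Jan.
So row 33 is (EA9, Jan, 31.8); avg_temp_c = 31.8.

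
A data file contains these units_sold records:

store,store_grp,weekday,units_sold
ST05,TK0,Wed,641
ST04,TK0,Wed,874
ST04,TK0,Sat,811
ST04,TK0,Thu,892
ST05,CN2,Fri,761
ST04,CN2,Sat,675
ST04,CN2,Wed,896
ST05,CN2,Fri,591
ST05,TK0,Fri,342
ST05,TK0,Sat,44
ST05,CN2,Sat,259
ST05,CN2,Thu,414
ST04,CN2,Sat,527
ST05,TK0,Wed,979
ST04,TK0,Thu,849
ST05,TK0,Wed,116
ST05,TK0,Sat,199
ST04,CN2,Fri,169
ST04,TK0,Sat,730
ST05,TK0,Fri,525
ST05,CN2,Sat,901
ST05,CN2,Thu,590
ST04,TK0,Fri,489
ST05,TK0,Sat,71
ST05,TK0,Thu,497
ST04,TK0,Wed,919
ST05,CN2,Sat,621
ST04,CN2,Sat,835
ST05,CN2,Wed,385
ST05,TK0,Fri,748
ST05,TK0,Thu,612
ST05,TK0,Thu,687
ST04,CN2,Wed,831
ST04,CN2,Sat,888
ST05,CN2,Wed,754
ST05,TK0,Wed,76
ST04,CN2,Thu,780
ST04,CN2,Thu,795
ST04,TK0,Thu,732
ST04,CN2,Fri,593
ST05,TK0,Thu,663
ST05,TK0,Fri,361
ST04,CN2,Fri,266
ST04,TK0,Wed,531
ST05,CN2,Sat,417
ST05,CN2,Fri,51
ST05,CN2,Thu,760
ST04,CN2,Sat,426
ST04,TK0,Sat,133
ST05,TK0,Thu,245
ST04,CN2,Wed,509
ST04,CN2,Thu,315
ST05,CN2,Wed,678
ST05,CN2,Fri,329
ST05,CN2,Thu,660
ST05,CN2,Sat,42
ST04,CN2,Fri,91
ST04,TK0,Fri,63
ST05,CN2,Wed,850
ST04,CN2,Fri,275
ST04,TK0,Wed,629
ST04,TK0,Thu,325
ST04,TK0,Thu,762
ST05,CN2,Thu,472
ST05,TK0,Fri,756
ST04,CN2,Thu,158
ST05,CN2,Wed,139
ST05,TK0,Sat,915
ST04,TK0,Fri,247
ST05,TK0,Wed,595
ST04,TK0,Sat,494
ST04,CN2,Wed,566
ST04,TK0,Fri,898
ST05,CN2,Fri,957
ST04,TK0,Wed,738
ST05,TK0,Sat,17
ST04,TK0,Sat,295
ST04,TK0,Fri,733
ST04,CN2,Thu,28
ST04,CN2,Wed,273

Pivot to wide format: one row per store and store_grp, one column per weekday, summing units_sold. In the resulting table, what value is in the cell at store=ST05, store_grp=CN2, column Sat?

2240

Rows with store=ST05, store_grp=CN2 and weekday=Sat: units_sold values are 259, 901, 621, 417, 42.
259 + 901 + 621 + 417 + 42 = 2240.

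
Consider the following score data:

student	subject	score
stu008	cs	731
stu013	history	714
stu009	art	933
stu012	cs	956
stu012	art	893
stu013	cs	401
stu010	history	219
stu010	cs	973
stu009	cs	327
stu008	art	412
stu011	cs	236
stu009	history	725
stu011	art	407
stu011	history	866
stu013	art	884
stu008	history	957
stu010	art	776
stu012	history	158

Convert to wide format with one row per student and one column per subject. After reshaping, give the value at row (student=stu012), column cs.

956

Wide layout: rows indexed by student, columns are the 3 distinct subject values (cs, history, art).
Cell (student=stu012, subject=cs) draws from the long row where student=stu012 and subject=cs, which has score=956.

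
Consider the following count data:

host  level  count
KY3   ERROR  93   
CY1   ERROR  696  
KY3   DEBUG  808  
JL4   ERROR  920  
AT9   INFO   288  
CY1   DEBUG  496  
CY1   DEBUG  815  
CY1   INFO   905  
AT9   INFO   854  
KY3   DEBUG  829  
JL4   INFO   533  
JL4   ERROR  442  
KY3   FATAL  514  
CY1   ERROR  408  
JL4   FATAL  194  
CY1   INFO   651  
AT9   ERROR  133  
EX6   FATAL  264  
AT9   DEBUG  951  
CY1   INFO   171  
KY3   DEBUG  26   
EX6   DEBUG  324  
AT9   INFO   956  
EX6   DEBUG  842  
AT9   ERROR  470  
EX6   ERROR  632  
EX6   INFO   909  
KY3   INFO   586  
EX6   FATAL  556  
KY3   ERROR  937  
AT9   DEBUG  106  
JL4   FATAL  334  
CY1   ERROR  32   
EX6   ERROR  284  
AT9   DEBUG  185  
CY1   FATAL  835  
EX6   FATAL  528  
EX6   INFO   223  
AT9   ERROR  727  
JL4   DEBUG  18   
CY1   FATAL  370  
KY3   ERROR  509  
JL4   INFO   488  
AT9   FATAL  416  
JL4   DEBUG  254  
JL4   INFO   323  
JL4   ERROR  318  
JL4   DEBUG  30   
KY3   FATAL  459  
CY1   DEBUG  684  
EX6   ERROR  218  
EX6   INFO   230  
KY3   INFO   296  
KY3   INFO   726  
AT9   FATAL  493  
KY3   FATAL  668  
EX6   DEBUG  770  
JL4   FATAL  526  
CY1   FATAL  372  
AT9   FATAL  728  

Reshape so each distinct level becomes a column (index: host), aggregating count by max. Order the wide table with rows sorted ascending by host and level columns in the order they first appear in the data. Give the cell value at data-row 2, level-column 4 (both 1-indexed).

835

With rows sorted ascending by host, row 2 is host=CY1. level columns in first-appearance order: ERROR, DEBUG, INFO, FATAL; column 4 is FATAL.
Long rows with host=CY1, level=FATAL: max(835, 370, 372) = 835.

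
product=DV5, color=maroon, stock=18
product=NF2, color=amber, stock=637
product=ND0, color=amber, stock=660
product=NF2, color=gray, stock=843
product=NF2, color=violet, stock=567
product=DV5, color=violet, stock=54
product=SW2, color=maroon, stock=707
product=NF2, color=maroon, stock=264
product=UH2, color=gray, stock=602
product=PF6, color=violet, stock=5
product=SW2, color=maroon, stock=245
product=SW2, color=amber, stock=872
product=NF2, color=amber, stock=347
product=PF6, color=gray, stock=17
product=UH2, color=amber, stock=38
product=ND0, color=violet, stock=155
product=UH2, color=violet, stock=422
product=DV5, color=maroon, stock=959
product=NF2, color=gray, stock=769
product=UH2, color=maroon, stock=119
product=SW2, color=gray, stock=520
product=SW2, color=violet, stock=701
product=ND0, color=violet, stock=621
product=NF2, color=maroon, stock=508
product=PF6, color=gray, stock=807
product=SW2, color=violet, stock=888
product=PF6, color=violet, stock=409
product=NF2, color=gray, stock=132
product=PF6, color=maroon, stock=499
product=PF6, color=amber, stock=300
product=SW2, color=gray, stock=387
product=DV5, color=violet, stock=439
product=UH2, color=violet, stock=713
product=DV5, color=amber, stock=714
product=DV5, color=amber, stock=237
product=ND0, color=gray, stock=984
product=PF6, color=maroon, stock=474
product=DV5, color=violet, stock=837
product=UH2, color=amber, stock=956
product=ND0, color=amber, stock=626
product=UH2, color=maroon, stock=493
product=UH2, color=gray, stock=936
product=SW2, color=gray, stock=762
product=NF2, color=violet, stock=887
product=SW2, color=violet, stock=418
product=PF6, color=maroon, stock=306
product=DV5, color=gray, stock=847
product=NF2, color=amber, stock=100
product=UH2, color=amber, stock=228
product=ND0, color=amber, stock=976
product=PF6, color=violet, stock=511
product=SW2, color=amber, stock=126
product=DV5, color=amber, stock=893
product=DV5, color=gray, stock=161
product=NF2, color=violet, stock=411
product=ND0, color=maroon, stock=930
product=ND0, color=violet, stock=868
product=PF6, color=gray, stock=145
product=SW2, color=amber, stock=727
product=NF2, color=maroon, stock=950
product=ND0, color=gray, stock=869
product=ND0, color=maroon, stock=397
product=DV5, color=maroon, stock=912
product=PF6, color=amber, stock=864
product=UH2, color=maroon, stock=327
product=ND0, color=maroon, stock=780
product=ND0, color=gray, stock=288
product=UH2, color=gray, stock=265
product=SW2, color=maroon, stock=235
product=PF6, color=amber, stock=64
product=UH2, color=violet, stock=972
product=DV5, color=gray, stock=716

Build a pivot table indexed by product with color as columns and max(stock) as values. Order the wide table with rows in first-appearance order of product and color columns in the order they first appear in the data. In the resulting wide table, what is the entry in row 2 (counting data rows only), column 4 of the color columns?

With rows in first-appearance order of product, row 2 is product=NF2. color columns in first-appearance order: maroon, amber, gray, violet; column 4 is violet.
Long rows with product=NF2, color=violet: max(567, 887, 411) = 887.

887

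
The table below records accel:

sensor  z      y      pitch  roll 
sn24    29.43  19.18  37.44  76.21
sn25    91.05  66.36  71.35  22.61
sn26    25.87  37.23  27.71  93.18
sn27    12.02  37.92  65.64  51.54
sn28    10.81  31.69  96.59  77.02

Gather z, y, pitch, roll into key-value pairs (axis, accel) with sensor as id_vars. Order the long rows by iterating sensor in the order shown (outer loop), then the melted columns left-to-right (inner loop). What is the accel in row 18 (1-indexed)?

20 rows total (5 × 4). Row 18: index ⌊(18-1)/4⌋ = 4 into sensor → sn28; (18-1) mod 4 = 1 into the melted columns → y.
So row 18 is (sn28, y, 31.69); accel = 31.69.

31.69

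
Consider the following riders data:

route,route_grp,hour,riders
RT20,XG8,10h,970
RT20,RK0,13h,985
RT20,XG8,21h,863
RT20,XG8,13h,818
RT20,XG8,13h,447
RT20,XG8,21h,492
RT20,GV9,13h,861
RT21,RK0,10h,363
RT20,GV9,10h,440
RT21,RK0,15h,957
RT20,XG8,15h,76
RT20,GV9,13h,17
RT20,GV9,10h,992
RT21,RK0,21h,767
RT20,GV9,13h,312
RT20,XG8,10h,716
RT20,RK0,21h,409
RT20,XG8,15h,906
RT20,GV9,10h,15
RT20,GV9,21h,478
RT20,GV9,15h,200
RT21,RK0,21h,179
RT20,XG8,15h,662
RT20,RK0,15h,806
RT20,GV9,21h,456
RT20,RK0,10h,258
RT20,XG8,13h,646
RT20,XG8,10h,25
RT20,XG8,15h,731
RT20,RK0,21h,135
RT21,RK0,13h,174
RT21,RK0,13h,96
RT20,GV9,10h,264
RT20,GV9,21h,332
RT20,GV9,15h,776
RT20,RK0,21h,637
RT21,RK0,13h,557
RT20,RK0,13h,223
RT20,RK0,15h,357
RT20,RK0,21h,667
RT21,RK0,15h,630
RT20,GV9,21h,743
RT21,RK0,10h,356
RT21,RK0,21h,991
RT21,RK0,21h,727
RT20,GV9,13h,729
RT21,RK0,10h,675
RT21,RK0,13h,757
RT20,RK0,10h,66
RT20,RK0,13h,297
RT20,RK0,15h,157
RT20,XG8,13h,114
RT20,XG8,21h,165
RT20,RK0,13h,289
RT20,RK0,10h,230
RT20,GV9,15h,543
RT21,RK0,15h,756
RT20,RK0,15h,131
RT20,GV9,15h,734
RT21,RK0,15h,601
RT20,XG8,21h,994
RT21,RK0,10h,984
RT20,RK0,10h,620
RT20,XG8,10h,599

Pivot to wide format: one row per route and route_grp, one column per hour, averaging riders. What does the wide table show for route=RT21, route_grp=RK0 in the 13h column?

Rows with route=RT21, route_grp=RK0 and hour=13h: riders values are 174, 96, 557, 757.
(174 + 96 + 557 + 757) / 4 = 396.

396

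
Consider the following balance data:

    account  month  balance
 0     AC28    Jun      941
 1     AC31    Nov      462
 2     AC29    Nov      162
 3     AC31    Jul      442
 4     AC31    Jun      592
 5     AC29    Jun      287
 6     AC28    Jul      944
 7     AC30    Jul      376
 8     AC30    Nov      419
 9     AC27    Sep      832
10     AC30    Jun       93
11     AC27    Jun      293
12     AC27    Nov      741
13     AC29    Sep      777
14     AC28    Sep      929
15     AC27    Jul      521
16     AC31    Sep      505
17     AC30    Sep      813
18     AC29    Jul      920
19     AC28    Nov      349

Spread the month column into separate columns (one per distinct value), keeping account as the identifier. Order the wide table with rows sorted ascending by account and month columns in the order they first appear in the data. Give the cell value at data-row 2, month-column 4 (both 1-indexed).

929

With rows sorted ascending by account, row 2 is account=AC28. month columns in first-appearance order: Jun, Nov, Jul, Sep; column 4 is Sep.
Long rows with account=AC28, month=Sep: balance = 929.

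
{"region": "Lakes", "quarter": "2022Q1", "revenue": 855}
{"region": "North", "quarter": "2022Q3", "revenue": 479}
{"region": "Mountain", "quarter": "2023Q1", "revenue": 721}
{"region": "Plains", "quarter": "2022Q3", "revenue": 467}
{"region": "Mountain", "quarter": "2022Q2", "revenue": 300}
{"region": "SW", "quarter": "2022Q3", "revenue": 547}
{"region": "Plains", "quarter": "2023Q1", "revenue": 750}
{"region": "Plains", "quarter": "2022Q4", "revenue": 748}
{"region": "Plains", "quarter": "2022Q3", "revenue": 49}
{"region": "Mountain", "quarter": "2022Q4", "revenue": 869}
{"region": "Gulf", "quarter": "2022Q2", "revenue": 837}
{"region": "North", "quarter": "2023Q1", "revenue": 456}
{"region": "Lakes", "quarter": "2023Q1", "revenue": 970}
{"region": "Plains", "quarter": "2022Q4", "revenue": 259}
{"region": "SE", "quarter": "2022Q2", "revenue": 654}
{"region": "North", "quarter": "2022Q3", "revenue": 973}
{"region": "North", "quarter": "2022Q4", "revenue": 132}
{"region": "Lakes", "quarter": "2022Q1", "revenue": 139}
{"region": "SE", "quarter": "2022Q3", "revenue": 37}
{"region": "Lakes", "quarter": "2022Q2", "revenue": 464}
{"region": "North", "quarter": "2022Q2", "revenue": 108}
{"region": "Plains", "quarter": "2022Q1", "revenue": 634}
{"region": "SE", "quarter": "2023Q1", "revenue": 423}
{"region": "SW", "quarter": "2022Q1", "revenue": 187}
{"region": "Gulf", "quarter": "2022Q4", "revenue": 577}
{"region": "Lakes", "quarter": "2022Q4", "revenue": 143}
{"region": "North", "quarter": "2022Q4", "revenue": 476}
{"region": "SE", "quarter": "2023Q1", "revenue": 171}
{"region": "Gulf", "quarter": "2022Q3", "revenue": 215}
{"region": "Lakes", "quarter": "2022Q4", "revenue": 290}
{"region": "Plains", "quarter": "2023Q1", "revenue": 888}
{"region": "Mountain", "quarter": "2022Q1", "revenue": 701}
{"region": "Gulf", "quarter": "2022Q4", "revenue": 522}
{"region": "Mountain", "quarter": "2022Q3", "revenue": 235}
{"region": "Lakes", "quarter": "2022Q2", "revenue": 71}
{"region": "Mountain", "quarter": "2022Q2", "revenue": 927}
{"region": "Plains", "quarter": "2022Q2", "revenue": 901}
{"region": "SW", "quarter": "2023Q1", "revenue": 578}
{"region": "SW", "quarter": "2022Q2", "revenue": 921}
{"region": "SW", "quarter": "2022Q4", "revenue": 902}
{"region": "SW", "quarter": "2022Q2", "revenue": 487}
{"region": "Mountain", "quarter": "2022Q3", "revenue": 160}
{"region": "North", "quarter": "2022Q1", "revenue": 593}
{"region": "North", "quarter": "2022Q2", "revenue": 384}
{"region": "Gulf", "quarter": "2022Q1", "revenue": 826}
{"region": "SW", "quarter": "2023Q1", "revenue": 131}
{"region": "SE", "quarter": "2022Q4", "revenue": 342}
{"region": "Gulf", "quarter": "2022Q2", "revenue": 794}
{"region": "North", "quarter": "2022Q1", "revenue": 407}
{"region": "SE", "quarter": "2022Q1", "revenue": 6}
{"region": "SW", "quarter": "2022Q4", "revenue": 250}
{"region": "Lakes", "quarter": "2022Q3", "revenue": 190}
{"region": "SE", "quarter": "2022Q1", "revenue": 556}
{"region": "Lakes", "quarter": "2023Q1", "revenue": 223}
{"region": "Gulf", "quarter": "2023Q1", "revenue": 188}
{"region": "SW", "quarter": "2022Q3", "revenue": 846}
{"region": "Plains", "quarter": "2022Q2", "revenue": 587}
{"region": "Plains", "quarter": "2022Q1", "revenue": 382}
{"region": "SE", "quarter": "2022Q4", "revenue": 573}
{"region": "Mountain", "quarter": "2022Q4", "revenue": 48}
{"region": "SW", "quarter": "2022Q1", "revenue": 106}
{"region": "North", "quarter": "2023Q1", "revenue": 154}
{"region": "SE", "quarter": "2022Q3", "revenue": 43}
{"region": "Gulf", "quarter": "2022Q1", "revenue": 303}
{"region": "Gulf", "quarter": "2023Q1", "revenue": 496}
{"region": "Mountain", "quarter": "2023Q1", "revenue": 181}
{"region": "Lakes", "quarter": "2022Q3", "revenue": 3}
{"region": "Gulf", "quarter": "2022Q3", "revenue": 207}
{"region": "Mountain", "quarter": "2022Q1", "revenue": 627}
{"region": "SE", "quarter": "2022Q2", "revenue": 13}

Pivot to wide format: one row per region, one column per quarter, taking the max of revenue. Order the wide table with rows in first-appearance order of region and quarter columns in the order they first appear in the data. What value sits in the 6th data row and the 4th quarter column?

837

With rows in first-appearance order of region, row 6 is region=Gulf. quarter columns in first-appearance order: 2022Q1, 2022Q3, 2023Q1, 2022Q2, 2022Q4; column 4 is 2022Q2.
Long rows with region=Gulf, quarter=2022Q2: max(837, 794) = 837.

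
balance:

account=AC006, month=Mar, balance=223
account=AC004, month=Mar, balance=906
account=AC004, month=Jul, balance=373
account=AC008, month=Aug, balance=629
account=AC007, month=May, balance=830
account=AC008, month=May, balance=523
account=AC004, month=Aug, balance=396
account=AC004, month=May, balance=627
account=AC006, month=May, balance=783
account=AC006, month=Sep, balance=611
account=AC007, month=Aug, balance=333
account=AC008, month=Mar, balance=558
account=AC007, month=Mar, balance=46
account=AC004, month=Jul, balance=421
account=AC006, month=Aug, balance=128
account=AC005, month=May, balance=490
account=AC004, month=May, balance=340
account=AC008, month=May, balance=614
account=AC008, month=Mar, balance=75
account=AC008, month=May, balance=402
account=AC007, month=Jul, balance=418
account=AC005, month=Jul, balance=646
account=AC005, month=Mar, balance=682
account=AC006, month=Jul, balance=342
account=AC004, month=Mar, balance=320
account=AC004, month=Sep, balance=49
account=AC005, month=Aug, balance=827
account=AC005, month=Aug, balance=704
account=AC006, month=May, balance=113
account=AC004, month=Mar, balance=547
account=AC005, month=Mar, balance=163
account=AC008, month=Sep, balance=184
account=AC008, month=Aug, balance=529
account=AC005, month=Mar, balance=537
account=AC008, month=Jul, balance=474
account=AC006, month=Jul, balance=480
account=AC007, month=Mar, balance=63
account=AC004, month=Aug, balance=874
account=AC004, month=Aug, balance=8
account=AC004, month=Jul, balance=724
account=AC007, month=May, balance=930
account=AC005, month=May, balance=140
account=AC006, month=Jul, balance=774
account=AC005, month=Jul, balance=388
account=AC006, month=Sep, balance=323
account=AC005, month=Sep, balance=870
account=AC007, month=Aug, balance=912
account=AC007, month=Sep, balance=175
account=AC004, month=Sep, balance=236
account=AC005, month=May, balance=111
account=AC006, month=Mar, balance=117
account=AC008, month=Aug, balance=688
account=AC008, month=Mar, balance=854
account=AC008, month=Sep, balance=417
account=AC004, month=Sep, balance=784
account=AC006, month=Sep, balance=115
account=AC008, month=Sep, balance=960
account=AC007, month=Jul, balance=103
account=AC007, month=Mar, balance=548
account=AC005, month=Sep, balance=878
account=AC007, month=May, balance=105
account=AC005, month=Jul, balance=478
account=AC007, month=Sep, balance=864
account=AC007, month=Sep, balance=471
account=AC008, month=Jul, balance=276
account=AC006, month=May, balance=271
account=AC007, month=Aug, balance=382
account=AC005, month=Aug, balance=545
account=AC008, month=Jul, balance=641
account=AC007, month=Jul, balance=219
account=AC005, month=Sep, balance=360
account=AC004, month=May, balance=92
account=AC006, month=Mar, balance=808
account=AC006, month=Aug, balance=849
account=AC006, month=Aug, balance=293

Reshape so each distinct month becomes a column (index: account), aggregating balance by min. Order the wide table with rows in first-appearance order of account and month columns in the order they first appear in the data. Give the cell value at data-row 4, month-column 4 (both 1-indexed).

With rows in first-appearance order of account, row 4 is account=AC007. month columns in first-appearance order: Mar, Jul, Aug, May, Sep; column 4 is May.
Long rows with account=AC007, month=May: min(830, 930, 105) = 105.

105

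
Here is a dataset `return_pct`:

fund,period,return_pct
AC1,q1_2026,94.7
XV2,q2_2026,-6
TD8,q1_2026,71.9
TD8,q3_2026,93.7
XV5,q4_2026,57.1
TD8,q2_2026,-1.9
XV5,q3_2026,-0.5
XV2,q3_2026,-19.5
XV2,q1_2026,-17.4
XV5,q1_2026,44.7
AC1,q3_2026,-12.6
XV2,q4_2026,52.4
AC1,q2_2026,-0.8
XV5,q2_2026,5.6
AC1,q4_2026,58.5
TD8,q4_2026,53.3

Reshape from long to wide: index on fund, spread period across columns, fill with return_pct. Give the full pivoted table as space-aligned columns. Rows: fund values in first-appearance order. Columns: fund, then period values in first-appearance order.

Columns: fund plus the 4 distinct period values (q1_2026, q2_2026, q3_2026, q4_2026).
For example, row AC1 column q1_2026 takes return_pct=94.7 from the long row (AC1, q1_2026).

fund  q1_2026  q2_2026  q3_2026  q4_2026
AC1   94.7     -0.8     -12.6    58.5   
XV2   -17.4    -6       -19.5    52.4   
TD8   71.9     -1.9     93.7     53.3   
XV5   44.7     5.6      -0.5     57.1   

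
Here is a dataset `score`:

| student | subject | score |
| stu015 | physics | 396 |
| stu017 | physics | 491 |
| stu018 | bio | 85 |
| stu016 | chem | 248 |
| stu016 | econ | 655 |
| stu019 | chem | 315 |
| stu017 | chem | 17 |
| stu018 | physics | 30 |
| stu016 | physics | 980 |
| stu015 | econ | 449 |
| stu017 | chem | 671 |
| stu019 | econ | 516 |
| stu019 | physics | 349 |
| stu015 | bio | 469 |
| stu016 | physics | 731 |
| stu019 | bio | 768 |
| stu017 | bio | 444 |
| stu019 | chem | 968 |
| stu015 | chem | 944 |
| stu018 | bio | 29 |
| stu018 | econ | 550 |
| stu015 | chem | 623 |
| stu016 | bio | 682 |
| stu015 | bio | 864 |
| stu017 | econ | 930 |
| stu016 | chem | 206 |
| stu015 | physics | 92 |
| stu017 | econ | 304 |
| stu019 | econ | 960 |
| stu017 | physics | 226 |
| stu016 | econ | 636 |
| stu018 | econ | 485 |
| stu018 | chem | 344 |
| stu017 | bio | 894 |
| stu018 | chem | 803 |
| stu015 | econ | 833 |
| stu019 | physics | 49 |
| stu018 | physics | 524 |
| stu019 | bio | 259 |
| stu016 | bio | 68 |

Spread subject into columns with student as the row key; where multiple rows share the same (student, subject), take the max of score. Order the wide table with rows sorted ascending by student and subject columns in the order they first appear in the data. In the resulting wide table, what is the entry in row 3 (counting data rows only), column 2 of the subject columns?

894

With rows sorted ascending by student, row 3 is student=stu017. subject columns in first-appearance order: physics, bio, chem, econ; column 2 is bio.
Long rows with student=stu017, subject=bio: max(444, 894) = 894.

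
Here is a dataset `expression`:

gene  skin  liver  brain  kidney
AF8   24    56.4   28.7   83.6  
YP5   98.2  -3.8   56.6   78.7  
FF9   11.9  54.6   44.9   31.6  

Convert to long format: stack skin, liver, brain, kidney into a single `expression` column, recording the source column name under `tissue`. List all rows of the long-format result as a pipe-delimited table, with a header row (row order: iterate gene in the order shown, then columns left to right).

| gene | tissue | expression |
| AF8 | skin | 24 |
| AF8 | liver | 56.4 |
| AF8 | brain | 28.7 |
| AF8 | kidney | 83.6 |
| YP5 | skin | 98.2 |
| YP5 | liver | -3.8 |
| YP5 | brain | 56.6 |
| YP5 | kidney | 78.7 |
| FF9 | skin | 11.9 |
| FF9 | liver | 54.6 |
| FF9 | brain | 44.9 |
| FF9 | kidney | 31.6 |

Each (gene, column) pair becomes one row: 3 × 4 = 12 rows.
For example, (AF8, skin) → expression=24.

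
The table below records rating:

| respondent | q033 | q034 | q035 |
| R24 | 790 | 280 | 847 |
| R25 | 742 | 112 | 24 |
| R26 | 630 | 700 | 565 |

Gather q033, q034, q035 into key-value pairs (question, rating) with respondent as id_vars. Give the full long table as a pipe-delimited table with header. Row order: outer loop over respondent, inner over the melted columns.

| respondent | question | rating |
| R24 | q033 | 790 |
| R24 | q034 | 280 |
| R24 | q035 | 847 |
| R25 | q033 | 742 |
| R25 | q034 | 112 |
| R25 | q035 | 24 |
| R26 | q033 | 630 |
| R26 | q034 | 700 |
| R26 | q035 | 565 |

Each (respondent, column) pair becomes one row: 3 × 3 = 9 rows.
For example, (R24, q033) → rating=790.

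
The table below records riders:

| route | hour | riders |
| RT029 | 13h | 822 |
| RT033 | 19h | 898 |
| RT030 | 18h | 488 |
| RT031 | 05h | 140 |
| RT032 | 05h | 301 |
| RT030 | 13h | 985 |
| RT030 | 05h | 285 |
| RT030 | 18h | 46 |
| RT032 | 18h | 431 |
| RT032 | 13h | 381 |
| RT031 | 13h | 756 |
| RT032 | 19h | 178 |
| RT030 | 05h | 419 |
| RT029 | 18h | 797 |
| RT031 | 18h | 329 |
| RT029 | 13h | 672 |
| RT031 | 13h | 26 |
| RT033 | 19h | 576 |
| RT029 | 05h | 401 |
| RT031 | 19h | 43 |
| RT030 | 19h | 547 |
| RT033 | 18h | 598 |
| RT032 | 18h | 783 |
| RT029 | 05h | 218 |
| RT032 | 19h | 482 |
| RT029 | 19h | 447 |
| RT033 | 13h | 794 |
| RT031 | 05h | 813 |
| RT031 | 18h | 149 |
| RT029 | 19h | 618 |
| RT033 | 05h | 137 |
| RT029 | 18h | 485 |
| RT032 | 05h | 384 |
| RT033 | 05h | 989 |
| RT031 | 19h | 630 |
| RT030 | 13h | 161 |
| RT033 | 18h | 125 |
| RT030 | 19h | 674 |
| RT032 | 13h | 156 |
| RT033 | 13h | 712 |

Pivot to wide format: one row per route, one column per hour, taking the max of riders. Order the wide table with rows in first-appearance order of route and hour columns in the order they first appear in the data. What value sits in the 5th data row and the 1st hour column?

With rows in first-appearance order of route, row 5 is route=RT032. hour columns in first-appearance order: 13h, 19h, 18h, 05h; column 1 is 13h.
Long rows with route=RT032, hour=13h: max(381, 156) = 381.

381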